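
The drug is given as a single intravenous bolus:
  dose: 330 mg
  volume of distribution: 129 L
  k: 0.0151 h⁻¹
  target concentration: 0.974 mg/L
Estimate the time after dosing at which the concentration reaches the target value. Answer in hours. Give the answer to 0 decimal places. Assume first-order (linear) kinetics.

C₀ = Dose / Vd = 330.0 / 129 = 2.558 mg/L
t = ln(C₀ / C) / k = ln(2.558 / 0.974) / 0.01510
  = ln(2.626) / 0.01510 = 0.9655 / 0.01510 = 63.94 h

64 h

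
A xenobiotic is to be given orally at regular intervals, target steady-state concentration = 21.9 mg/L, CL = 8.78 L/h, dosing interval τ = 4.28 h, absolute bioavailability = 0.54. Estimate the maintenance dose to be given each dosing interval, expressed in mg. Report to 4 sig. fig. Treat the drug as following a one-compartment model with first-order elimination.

At steady state, F × (Dose/τ) = Css × CL.
Dose = Css × CL × τ / F = 21.9 × 8.780 × 4.28 / 0.54 = 1524 mg

1524 mg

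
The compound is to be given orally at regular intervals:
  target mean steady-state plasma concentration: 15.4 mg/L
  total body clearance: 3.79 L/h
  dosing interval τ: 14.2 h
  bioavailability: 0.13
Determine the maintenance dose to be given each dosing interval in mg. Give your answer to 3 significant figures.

At steady state, F × (Dose/τ) = Css × CL.
Dose = Css × CL × τ / F = 15.4 × 3.790 × 14.2 / 0.13 = 6375 mg

6380 mg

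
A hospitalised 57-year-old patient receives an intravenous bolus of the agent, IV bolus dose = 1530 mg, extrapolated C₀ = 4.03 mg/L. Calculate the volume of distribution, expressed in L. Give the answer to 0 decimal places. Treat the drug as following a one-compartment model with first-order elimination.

380 L

Vd = Dose / C₀ = 1530 / 4.03 = 379.7 L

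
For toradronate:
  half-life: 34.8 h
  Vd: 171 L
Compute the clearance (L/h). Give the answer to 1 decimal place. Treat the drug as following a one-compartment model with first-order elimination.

k = ln2 / t½ = 0.693147 / 34.8 = 0.01992 h⁻¹
CL = k × Vd = 0.01992 × 171 = 3.406 L/h

3.4 L/h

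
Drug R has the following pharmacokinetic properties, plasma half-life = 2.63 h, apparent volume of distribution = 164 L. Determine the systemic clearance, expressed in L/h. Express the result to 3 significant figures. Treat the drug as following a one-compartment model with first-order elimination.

k = ln2 / t½ = 0.693147 / 2.63 = 0.2636 h⁻¹
CL = k × Vd = 0.2636 × 164 = 43.23 L/h

43.2 L/h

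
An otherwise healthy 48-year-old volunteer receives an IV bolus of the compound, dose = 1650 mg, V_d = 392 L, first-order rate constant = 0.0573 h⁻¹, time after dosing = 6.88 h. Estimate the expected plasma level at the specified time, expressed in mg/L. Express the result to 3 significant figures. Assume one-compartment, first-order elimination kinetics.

2.84 mg/L

C₀ = Dose / Vd = 1650 / 392 = 4.209 mg/L
C = C₀ · e^(−k·t) = 4.209 × e^(−0.05730 × 6.88)
  = 4.209 × 0.6742 = 2.838 mg/L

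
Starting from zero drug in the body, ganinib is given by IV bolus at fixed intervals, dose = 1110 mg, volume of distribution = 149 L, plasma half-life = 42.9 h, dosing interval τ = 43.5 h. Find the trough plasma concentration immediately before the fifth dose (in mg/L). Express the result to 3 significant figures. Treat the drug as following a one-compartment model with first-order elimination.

C₀ per dose = Dose / Vd = 1110 / 149 = 7.450 mg/L
k = ln2 / t½ = 0.693147 / 42.9 = 0.01616 h⁻¹
Fraction remaining after one interval: r = e^(−kτ) = e^(−0.01616 × 43.5) = 0.4951
Before dose 5, 4 doses have been given (aged 1τ, 2τ, 3τ, 4τ).
C_trough = C₀ × (r + r² + … + r^4) = C₀ × r(1−r^4)/(1−r)
        = 7.450 × 0.4951 × (1 − 0.06009) / (1 − 0.4951) = 6.866 mg/L

6.87 mg/L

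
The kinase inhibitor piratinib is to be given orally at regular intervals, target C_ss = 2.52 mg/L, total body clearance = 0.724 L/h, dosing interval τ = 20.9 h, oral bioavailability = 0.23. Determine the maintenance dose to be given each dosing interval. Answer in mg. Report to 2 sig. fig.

170 mg

At steady state, F × (Dose/τ) = Css × CL.
Dose = Css × CL × τ / F = 2.52 × 0.7240 × 20.9 / 0.23 = 165.8 mg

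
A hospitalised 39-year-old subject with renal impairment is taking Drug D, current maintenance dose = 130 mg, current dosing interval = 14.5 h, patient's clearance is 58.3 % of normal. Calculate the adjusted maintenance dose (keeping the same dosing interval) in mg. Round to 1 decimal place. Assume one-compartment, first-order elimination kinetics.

To keep the same average steady-state level, dosing rate must scale with clearance.
CL ratio = 58.3 / 100 = 0.5830
New dose (same interval) = 130 × 0.5830 = 75.79 mg

75.8 mg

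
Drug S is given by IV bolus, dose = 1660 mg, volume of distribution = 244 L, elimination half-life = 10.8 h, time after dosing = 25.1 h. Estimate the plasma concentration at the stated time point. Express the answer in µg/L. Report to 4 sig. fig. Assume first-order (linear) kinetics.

1359 µg/L

C₀ = Dose / Vd = 1660 / 244 = 6.803 mg/L
k = ln2 / t½ = 0.693147 / 10.8 = 0.06418 h⁻¹
C = C₀ · e^(−k·t) = 6.803 × e^(−0.06418 × 25.1)
  = 6.803 × 0.1997 = 1.359 mg/L
Convert: 1.359 mg/L × 1000 = 1359 µg/L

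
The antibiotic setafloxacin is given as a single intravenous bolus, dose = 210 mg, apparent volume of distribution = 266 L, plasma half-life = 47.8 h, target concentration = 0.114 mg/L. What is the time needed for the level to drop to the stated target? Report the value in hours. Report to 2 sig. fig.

130 h

C₀ = Dose / Vd = 210.0 / 266 = 0.7895 mg/L
k = ln2 / t½ = 0.693147 / 47.8 = 0.01450 h⁻¹
t = ln(C₀ / C) / k = ln(0.7895 / 0.114) / 0.01450
  = ln(6.925) / 0.01450 = 1.935 / 0.01450 = 133.4 h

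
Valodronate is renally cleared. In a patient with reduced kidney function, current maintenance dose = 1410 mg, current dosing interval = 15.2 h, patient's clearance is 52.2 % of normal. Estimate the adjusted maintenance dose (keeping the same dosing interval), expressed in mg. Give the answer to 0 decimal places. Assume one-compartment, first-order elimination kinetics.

To keep the same average steady-state level, dosing rate must scale with clearance.
CL ratio = 52.2 / 100 = 0.5220
New dose (same interval) = 1410 × 0.5220 = 736.0 mg

736 mg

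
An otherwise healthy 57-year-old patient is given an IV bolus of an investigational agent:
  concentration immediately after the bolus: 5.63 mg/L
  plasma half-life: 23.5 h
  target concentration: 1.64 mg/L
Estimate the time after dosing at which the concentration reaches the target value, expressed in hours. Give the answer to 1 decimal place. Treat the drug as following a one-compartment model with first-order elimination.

k = ln2 / t½ = 0.693147 / 23.5 = 0.02950 h⁻¹
t = ln(C₀ / C) / k = ln(5.630 / 1.64) / 0.02950
  = ln(3.433) / 0.02950 = 1.233 / 0.02950 = 41.80 h

41.8 h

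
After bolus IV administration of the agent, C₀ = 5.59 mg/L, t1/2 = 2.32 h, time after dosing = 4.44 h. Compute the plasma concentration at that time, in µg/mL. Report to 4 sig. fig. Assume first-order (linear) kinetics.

1.484 µg/mL

k = ln2 / t½ = 0.693147 / 2.32 = 0.2988 h⁻¹
C = C₀ · e^(−k·t) = 5.590 × e^(−0.2988 × 4.44)
  = 5.590 × 0.2654 = 1.484 mg/L
(1.484 mg/L = 1.484 µg/mL)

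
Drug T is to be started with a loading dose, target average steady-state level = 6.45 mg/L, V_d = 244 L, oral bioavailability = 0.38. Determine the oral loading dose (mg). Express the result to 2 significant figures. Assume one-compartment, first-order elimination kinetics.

LD = Css × Vd / F = 6.45 × 244 / 0.38 = 4142 mg

4100 mg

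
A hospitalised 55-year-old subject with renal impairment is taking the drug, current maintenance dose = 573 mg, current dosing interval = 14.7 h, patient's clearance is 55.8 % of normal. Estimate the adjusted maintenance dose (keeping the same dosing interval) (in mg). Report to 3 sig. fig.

320 mg

To keep the same average steady-state level, dosing rate must scale with clearance.
CL ratio = 55.8 / 100 = 0.5580
New dose (same interval) = 573 × 0.5580 = 319.7 mg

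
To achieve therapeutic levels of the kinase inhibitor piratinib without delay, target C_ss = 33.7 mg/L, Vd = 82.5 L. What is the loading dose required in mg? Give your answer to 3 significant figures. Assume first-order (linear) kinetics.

LD = Css × Vd = 33.7 × 82.5 = 2780 mg

2780 mg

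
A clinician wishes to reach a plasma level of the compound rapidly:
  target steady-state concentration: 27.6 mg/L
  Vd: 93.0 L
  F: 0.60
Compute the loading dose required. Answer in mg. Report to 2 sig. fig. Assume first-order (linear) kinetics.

LD = Css × Vd / F = 27.6 × 93.0 / 0.60 = 4278 mg

4300 mg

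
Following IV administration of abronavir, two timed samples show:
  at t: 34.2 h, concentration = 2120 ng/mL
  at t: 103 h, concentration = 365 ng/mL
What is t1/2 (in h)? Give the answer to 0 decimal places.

k = ln(C₁/C₂) / (t₂ − t₁) = ln(2120/365) / (103 − 34.2)
  = 1.759 / 68.80 = 0.02557 h⁻¹
t½ = ln2 / k = 0.693147 / 0.02557 = 27.11 h

27 h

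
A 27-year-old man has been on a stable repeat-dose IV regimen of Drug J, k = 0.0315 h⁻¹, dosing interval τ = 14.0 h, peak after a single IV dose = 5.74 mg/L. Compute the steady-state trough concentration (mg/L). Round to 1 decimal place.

e^(−kτ) = e^(−0.03150 × 14.0) = 0.6434
Accumulation ratio R = 1 / (1 − e^(−kτ)) = 1 / (1 − 0.6434) = 2.804
Steady-state trough = C₀ × R × e^(−kτ) = 5.74 × 2.804 × 0.6434 = 10.36 mg/L

10.4 mg/L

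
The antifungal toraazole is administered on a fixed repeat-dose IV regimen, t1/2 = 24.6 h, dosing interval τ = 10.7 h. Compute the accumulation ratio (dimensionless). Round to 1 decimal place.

k = ln2 / t½ = 0.693147 / 24.6 = 0.02818 h⁻¹
e^(−kτ) = e^(−0.02818 × 10.7) = 0.7397
Accumulation ratio R = 1 / (1 − e^(−kτ)) = 1 / (1 − 0.7397) = 3.842

3.8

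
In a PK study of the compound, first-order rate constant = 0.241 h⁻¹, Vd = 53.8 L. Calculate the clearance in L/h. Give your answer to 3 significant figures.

13.0 L/h

CL = k × Vd = 0.241 × 53.8 = 12.97 L/h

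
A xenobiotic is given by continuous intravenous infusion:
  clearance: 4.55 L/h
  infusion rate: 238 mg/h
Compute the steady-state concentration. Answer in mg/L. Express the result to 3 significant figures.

52.3 mg/L

At steady state Css = R₀ / CL = 238 / 4.550 = 52.31 mg/L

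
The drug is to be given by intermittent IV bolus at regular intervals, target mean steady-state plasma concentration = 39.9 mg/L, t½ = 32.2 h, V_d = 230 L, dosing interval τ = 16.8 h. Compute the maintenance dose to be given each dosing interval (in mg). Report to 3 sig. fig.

3320 mg

k = ln2 / t½ = 0.693147 / 32.2 = 0.02153 h⁻¹
CL = k × Vd = 0.02153 × 230 = 4.952 L/h
At steady state, Dose/τ = Css × CL.
Dose = Css × CL × τ = 39.9 × 4.952 × 16.8 = 3319 mg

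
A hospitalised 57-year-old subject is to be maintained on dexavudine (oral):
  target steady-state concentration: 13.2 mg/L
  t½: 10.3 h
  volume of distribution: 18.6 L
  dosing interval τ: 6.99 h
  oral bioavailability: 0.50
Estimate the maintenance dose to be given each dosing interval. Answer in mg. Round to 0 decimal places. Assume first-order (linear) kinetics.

231 mg

k = ln2 / t½ = 0.693147 / 10.3 = 0.06730 h⁻¹
CL = k × Vd = 0.06730 × 18.6 = 1.252 L/h
At steady state, F × (Dose/τ) = Css × CL.
Dose = Css × CL × τ / F = 13.2 × 1.252 × 6.99 / 0.50 = 231.0 mg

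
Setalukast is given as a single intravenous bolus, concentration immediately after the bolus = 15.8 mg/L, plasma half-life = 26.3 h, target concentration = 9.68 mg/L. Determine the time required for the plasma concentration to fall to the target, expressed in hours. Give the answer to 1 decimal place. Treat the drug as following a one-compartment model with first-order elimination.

18.6 h

k = ln2 / t½ = 0.693147 / 26.3 = 0.02636 h⁻¹
t = ln(C₀ / C) / k = ln(15.80 / 9.68) / 0.02636
  = ln(1.632) / 0.02636 = 0.4898 / 0.02636 = 18.58 h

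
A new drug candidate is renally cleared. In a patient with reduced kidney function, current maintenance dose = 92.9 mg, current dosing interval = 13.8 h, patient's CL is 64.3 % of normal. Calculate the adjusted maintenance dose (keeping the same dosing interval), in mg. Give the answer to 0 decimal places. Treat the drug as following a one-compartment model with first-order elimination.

60 mg

To keep the same average steady-state level, dosing rate must scale with clearance.
CL ratio = 64.3 / 100 = 0.6430
New dose (same interval) = 92.9 × 0.6430 = 59.73 mg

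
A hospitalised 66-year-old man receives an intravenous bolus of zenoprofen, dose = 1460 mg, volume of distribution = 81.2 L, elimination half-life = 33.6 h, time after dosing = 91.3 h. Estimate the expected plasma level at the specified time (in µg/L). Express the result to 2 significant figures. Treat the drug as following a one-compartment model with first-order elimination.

2700 µg/L

C₀ = Dose / Vd = 1460 / 81.2 = 17.98 mg/L
k = ln2 / t½ = 0.693147 / 33.6 = 0.02063 h⁻¹
C = C₀ · e^(−k·t) = 17.98 × e^(−0.02063 × 91.3)
  = 17.98 × 0.1521 = 2.735 mg/L
Convert: 2.735 mg/L × 1000 = 2735 µg/L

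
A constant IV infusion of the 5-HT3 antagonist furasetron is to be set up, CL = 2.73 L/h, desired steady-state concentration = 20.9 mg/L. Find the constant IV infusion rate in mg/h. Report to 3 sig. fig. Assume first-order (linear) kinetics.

57.1 mg/h

At steady state, infusion rate R₀ = Css × CL = 20.9 × 2.730 = 57.06 mg/h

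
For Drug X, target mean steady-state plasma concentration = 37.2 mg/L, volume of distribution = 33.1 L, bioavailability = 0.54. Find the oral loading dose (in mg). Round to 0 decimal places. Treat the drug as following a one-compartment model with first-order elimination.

LD = Css × Vd / F = 37.2 × 33.1 / 0.54 = 2280 mg

2280 mg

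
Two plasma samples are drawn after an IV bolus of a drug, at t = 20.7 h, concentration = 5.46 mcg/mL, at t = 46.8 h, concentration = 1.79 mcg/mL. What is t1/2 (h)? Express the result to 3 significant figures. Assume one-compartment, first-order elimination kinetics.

k = ln(C₁/C₂) / (t₂ − t₁) = ln(5.46/1.79) / (46.8 − 20.7)
  = 1.115 / 26.10 = 0.04272 h⁻¹
t½ = ln2 / k = 0.693147 / 0.04272 = 16.23 h

16.2 h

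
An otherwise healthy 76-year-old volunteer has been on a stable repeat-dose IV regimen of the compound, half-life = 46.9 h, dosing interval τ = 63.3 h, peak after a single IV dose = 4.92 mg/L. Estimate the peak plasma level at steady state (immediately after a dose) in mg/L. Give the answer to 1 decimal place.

k = ln2 / t½ = 0.693147 / 46.9 = 0.01478 h⁻¹
e^(−kτ) = e^(−0.01478 × 63.3) = 0.3924
Accumulation ratio R = 1 / (1 − e^(−kτ)) = 1 / (1 − 0.3924) = 1.646
Steady-state peak = C₀ × R = 4.92 × 1.646 = 8.098 mg/L

8.1 mg/L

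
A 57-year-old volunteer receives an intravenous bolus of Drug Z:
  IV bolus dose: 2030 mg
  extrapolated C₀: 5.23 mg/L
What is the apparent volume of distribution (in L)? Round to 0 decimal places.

Vd = Dose / C₀ = 2030 / 5.23 = 388.1 L

388 L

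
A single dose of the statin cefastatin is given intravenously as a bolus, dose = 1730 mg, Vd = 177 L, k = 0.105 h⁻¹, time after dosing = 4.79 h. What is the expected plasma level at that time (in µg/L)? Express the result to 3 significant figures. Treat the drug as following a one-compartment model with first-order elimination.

5910 µg/L

C₀ = Dose / Vd = 1730 / 177 = 9.774 mg/L
C = C₀ · e^(−k·t) = 9.774 × e^(−0.1050 × 4.79)
  = 9.774 × 0.6047 = 5.910 mg/L
Convert: 5.910 mg/L × 1000 = 5910 µg/L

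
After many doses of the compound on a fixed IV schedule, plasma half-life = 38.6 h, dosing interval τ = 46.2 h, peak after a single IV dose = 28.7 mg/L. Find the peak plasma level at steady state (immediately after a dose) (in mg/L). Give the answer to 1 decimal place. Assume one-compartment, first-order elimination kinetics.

50.9 mg/L

k = ln2 / t½ = 0.693147 / 38.6 = 0.01796 h⁻¹
e^(−kτ) = e^(−0.01796 × 46.2) = 0.4362
Accumulation ratio R = 1 / (1 − e^(−kτ)) = 1 / (1 − 0.4362) = 1.774
Steady-state peak = C₀ × R = 28.7 × 1.774 = 50.91 mg/L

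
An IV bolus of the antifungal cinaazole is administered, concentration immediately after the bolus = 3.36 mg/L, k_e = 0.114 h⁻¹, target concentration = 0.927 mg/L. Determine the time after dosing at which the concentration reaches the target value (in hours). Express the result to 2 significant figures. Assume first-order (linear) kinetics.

t = ln(C₀ / C) / k = ln(3.360 / 0.927) / 0.1140
  = ln(3.625) / 0.1140 = 1.288 / 0.1140 = 11.30 h

11 h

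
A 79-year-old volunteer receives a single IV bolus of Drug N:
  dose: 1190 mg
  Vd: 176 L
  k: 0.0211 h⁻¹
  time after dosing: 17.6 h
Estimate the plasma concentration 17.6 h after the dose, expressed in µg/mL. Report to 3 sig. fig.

4.66 µg/mL

C₀ = Dose / Vd = 1190 / 176 = 6.761 mg/L
C = C₀ · e^(−k·t) = 6.761 × e^(−0.02110 × 17.6)
  = 6.761 × 0.6898 = 4.664 mg/L
(4.664 mg/L = 4.664 µg/mL)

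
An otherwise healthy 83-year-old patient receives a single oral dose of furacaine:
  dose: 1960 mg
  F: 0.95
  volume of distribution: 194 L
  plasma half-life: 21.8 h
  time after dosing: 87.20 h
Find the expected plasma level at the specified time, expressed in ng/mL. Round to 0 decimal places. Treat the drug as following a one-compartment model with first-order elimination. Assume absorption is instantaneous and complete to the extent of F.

Amount reaching circulation = F × Dose = 0.95 × 1960 = 1862 mg
C₀ = F·Dose / Vd = 1862 / 194 = 9.598 mg/L
k = ln2 / t½ = 0.693147 / 21.8 = 0.03180 h⁻¹
t / t½ = 87.20 / 21.8 = 4 half-lives
C = C₀ × (1/2)^4 = 9.598 × 0.06250 = 0.5999 mg/L
Convert: 0.5999 mg/L × 1000 = 599.9 ng/mL

600 ng/mL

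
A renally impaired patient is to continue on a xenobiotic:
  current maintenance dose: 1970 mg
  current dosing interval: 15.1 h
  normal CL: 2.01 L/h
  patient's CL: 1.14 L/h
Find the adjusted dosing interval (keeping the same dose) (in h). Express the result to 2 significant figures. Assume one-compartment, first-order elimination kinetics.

27 h

To keep the same average steady-state level, dosing rate must scale with clearance.
CL ratio = 1.14 / 2.01 = 0.5672
New interval (same dose) = 15.1 / 0.5672 = 26.62 h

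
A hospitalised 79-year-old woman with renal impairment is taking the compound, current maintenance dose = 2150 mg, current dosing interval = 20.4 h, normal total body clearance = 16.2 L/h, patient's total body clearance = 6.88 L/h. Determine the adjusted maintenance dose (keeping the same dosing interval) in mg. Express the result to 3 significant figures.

913 mg

To keep the same average steady-state level, dosing rate must scale with clearance.
CL ratio = 6.88 / 16.2 = 0.4247
New dose (same interval) = 2150 × 0.4247 = 913.1 mg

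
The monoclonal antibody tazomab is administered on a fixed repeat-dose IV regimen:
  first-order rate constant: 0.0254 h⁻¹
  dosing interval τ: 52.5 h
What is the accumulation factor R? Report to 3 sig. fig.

1.36

e^(−kτ) = e^(−0.02540 × 52.5) = 0.2636
Accumulation ratio R = 1 / (1 − e^(−kτ)) = 1 / (1 − 0.2636) = 1.358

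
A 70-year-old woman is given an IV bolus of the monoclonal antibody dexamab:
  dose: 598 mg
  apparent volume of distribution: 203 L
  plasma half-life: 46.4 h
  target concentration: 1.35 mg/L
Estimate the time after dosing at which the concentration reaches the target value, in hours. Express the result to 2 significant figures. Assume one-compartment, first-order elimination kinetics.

C₀ = Dose / Vd = 598.0 / 203 = 2.946 mg/L
k = ln2 / t½ = 0.693147 / 46.4 = 0.01494 h⁻¹
t = ln(C₀ / C) / k = ln(2.946 / 1.35) / 0.01494
  = ln(2.182) / 0.01494 = 0.7802 / 0.01494 = 52.22 h

52 h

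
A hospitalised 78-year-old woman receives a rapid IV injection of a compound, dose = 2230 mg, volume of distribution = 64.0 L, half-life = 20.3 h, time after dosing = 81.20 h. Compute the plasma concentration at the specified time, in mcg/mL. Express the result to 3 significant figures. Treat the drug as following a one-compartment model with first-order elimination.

C₀ = Dose / Vd = 2230 / 64.0 = 34.84 mg/L
k = ln2 / t½ = 0.693147 / 20.3 = 0.03415 h⁻¹
t / t½ = 81.20 / 20.3 = 4 half-lives
C = C₀ × (1/2)^4 = 34.84 × 0.06250 = 2.178 mg/L
(2.178 mg/L = 2.178 mcg/mL)

2.18 mcg/mL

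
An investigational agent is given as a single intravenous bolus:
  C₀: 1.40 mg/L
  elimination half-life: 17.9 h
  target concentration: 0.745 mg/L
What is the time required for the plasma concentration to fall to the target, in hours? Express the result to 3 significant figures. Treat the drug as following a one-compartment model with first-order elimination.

16.3 h

k = ln2 / t½ = 0.693147 / 17.9 = 0.03872 h⁻¹
t = ln(C₀ / C) / k = ln(1.400 / 0.745) / 0.03872
  = ln(1.879) / 0.03872 = 0.6307 / 0.03872 = 16.29 h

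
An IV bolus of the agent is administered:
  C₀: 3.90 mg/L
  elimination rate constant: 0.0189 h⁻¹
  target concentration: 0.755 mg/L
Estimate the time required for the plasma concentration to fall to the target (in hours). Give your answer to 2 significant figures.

87 h

t = ln(C₀ / C) / k = ln(3.900 / 0.755) / 0.01890
  = ln(5.166) / 0.01890 = 1.642 / 0.01890 = 86.88 h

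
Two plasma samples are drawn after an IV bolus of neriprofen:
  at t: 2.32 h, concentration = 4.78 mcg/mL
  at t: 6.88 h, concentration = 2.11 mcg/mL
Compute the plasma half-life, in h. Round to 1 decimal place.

k = ln(C₁/C₂) / (t₂ − t₁) = ln(4.78/2.11) / (6.88 − 2.32)
  = 0.8178 / 4.560 = 0.1793 h⁻¹
t½ = ln2 / k = 0.693147 / 0.1793 = 3.866 h

3.9 h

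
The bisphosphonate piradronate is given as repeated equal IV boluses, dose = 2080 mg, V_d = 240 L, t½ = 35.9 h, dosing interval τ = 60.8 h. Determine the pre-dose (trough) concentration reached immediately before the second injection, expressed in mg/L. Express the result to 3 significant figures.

2.68 mg/L

C₀ per dose = Dose / Vd = 2080 / 240 = 8.667 mg/L
k = ln2 / t½ = 0.693147 / 35.9 = 0.01931 h⁻¹
Fraction remaining after one interval: r = e^(−kτ) = e^(−0.01931 × 60.8) = 0.3091
Before dose 2, 1 dose has been given (aged 1τ).
C_trough = C₀ × r = 8.667 × 0.3091 = 2.679 mg/L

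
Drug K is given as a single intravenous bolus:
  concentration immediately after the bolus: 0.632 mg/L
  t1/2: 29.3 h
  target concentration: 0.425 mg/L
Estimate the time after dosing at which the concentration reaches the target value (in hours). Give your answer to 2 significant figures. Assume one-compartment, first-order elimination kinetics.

17 h

k = ln2 / t½ = 0.693147 / 29.3 = 0.02366 h⁻¹
t = ln(C₀ / C) / k = ln(0.6320 / 0.425) / 0.02366
  = ln(1.487) / 0.02366 = 0.3968 / 0.02366 = 16.77 h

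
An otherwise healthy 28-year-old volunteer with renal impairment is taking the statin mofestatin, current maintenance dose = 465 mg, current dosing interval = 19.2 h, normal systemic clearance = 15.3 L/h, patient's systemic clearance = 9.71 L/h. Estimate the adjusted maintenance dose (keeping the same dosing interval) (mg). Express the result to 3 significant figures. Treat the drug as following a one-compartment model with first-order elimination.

295 mg

To keep the same average steady-state level, dosing rate must scale with clearance.
CL ratio = 9.71 / 15.3 = 0.6346
New dose (same interval) = 465 × 0.6346 = 295.1 mg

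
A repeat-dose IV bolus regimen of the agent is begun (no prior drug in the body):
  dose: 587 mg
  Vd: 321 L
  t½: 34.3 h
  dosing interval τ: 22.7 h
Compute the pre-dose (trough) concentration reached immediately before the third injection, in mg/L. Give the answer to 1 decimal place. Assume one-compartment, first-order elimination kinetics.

1.9 mg/L

C₀ per dose = Dose / Vd = 587 / 321 = 1.829 mg/L
k = ln2 / t½ = 0.693147 / 34.3 = 0.02021 h⁻¹
Fraction remaining after one interval: r = e^(−kτ) = e^(−0.02021 × 22.7) = 0.6321
Before dose 3, 2 doses have been given (aged 1τ, 2τ).
C_trough = C₀ × (r + r²) = 1.829 × (0.6321 + 0.3996) = 1.887 mg/L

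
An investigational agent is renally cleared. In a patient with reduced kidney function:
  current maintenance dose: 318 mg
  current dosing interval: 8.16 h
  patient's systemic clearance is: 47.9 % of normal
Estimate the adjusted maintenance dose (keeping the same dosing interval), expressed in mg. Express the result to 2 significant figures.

To keep the same average steady-state level, dosing rate must scale with clearance.
CL ratio = 47.9 / 100 = 0.4790
New dose (same interval) = 318 × 0.4790 = 152.3 mg

150 mg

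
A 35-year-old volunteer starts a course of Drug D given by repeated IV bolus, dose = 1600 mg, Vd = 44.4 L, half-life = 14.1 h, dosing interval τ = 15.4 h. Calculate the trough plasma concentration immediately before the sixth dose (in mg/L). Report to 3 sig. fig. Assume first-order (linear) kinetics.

31.1 mg/L

C₀ per dose = Dose / Vd = 1600 / 44.4 = 36.04 mg/L
k = ln2 / t½ = 0.693147 / 14.1 = 0.04916 h⁻¹
Fraction remaining after one interval: r = e^(−kτ) = e^(−0.04916 × 15.4) = 0.4690
Before dose 6, 5 doses have been given (aged 1τ, 2τ, 3τ, 4τ, 5τ).
C_trough = C₀ × (r + r² + … + r^5) = C₀ × r(1−r^5)/(1−r)
        = 36.04 × 0.4690 × (1 − 0.02269) / (1 − 0.4690) = 31.11 mg/L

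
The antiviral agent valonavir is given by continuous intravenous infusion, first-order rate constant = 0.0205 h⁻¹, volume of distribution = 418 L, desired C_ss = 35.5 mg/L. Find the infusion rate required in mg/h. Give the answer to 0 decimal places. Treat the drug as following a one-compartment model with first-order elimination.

CL = k × Vd = 0.02050 × 418 = 8.569 L/h
At steady state, infusion rate R₀ = Css × CL = 35.5 × 8.569 = 304.2 mg/h

304 mg/h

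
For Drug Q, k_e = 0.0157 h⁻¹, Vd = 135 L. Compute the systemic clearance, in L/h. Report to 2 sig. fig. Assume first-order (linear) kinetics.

2.1 L/h

CL = k × Vd = 0.0157 × 135 = 2.120 L/h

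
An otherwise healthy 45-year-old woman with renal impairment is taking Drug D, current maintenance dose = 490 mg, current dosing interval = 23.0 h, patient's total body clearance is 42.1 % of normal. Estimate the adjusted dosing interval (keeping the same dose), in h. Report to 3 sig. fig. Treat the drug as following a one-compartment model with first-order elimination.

54.6 h

To keep the same average steady-state level, dosing rate must scale with clearance.
CL ratio = 42.1 / 100 = 0.4210
New interval (same dose) = 23.0 / 0.4210 = 54.63 h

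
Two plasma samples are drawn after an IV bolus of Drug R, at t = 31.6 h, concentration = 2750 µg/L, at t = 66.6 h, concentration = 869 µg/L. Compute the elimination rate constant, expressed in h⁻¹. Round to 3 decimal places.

0.033 h⁻¹

k = ln(C₁/C₂) / (t₂ − t₁) = ln(2750/869) / (66.6 − 31.6)
  = 1.152 / 35.00 = 0.03291 h⁻¹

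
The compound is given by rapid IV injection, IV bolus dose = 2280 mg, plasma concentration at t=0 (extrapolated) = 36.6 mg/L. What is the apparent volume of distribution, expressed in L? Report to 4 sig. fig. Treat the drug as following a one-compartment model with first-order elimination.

Vd = Dose / C₀ = 2280 / 36.6 = 62.30 L

62.30 L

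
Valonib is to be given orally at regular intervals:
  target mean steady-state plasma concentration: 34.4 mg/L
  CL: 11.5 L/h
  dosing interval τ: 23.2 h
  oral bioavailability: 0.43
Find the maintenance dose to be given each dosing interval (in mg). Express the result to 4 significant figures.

21340 mg

At steady state, F × (Dose/τ) = Css × CL.
Dose = Css × CL × τ / F = 34.4 × 11.50 × 23.2 / 0.43 = 21340 mg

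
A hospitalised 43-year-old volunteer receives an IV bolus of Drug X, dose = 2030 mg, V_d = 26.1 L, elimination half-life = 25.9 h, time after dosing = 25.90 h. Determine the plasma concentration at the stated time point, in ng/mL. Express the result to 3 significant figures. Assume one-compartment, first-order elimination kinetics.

38900 ng/mL

C₀ = Dose / Vd = 2030 / 26.1 = 77.78 mg/L
k = ln2 / t½ = 0.693147 / 25.9 = 0.02676 h⁻¹
t / t½ = 25.90 / 25.9 = 1 half-lives
C = C₀ × (1/2)^1 = 77.78 × 0.5000 = 38.89 mg/L
Convert: 38.89 mg/L × 1000 = 38890 ng/mL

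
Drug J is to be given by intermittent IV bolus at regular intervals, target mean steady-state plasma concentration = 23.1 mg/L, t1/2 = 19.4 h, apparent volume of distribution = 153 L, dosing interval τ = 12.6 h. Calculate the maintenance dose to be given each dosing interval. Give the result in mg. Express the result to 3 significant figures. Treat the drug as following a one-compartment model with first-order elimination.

k = ln2 / t½ = 0.693147 / 19.4 = 0.03573 h⁻¹
CL = k × Vd = 0.03573 × 153 = 5.467 L/h
At steady state, Dose/τ = Css × CL.
Dose = Css × CL × τ = 23.1 × 5.467 × 12.6 = 1591 mg

1590 mg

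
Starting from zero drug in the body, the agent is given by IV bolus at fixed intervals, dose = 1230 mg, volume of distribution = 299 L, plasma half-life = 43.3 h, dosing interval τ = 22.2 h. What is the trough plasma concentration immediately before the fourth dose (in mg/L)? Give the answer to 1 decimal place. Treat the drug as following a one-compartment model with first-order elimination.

C₀ per dose = Dose / Vd = 1230 / 299 = 4.114 mg/L
k = ln2 / t½ = 0.693147 / 43.3 = 0.01601 h⁻¹
Fraction remaining after one interval: r = e^(−kτ) = e^(−0.01601 × 22.2) = 0.7009
Before dose 4, 3 doses have been given (aged 1τ, 2τ, 3τ).
C_trough = C₀ × (r + r² + … + r^3) = C₀ × r(1−r^3)/(1−r)
        = 4.114 × 0.7009 × (1 − 0.3443) / (1 − 0.7009) = 6.321 mg/L

6.3 mg/L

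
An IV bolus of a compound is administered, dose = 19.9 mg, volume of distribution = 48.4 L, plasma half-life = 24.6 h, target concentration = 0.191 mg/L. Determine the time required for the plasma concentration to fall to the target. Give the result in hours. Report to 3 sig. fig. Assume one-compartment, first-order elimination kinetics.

C₀ = Dose / Vd = 19.90 / 48.4 = 0.4112 mg/L
k = ln2 / t½ = 0.693147 / 24.6 = 0.02818 h⁻¹
t = ln(C₀ / C) / k = ln(0.4112 / 0.191) / 0.02818
  = ln(2.153) / 0.02818 = 0.7669 / 0.02818 = 27.21 h

27.2 h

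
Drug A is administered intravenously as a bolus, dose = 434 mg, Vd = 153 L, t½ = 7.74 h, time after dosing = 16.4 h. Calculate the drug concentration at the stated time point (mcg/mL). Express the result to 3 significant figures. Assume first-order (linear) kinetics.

C₀ = Dose / Vd = 434.0 / 153 = 2.837 mg/L
k = ln2 / t½ = 0.693147 / 7.74 = 0.08955 h⁻¹
C = C₀ · e^(−k·t) = 2.837 × e^(−0.08955 × 16.4)
  = 2.837 × 0.2302 = 0.6531 mg/L
(0.6531 mg/L = 0.6531 mcg/mL)

0.653 mcg/mL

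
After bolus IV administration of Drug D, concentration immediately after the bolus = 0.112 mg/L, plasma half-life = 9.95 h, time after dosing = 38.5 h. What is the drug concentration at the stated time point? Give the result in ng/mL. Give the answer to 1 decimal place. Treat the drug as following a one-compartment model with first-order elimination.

k = ln2 / t½ = 0.693147 / 9.95 = 0.06966 h⁻¹
C = C₀ · e^(−k·t) = 0.1120 × e^(−0.06966 × 38.5)
  = 0.1120 × 0.06843 = 0.007664 mg/L
Convert: 0.007664 mg/L × 1000 = 7.664 ng/mL

7.7 ng/mL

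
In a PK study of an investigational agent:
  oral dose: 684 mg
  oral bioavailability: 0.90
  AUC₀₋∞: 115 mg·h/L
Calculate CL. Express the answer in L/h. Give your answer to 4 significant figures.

5.353 L/h

CL = F·Dose / AUC = 0.90 × 684 / 115 = 5.353 L/h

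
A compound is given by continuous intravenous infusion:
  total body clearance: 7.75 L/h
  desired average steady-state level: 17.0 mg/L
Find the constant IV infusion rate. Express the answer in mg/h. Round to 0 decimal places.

132 mg/h

At steady state, infusion rate R₀ = Css × CL = 17.0 × 7.750 = 131.8 mg/h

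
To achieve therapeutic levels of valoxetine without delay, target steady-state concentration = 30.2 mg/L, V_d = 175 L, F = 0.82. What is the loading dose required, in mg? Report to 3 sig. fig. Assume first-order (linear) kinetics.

LD = Css × Vd / F = 30.2 × 175 / 0.82 = 6445 mg

6450 mg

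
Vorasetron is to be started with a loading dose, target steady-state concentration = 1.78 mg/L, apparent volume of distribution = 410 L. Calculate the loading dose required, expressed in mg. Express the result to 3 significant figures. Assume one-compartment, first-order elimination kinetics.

730 mg

LD = Css × Vd = 1.78 × 410 = 729.8 mg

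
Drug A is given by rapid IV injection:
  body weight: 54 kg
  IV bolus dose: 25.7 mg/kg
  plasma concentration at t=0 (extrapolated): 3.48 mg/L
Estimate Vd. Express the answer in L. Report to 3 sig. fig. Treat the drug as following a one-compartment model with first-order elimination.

Dose = 25.7 × 54 = 1388 mg
Vd = Dose / C₀ = 1388 / 3.48 = 398.9 L

399 L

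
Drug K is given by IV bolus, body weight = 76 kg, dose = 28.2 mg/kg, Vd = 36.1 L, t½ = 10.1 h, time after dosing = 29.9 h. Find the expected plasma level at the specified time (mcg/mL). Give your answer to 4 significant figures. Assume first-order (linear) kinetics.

Total dose = 28.2 × 76 = 2143 mg
C₀ = Dose / Vd = 2143 / 36.1 = 59.36 mg/L
k = ln2 / t½ = 0.693147 / 10.1 = 0.06863 h⁻¹
C = C₀ · e^(−k·t) = 59.36 × e^(−0.06863 × 29.9)
  = 59.36 × 0.1285 = 7.628 mg/L
(7.628 mg/L = 7.628 mcg/mL)

7.628 mcg/mL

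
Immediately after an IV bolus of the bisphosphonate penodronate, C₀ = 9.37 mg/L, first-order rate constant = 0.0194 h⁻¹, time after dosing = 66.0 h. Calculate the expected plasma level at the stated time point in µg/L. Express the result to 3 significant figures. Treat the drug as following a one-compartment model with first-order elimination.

C = C₀ · e^(−k·t) = 9.370 × e^(−0.01940 × 66.0)
  = 9.370 × 0.2779 = 2.604 mg/L
Convert: 2.604 mg/L × 1000 = 2604 µg/L

2600 µg/L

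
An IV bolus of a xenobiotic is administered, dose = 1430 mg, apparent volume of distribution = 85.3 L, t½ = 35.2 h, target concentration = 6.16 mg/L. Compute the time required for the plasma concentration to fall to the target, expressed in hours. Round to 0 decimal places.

C₀ = Dose / Vd = 1430 / 85.3 = 16.76 mg/L
k = ln2 / t½ = 0.693147 / 35.2 = 0.01969 h⁻¹
t = ln(C₀ / C) / k = ln(16.76 / 6.16) / 0.01969
  = ln(2.721) / 0.01969 = 1.001 / 0.01969 = 50.84 h

51 h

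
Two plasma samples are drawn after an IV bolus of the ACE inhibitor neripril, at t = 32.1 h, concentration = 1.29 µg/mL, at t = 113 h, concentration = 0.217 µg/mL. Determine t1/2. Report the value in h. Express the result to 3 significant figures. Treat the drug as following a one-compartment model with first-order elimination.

31.5 h

k = ln(C₁/C₂) / (t₂ − t₁) = ln(1.29/0.217) / (113 − 32.1)
  = 1.783 / 80.90 = 0.02204 h⁻¹
t½ = ln2 / k = 0.693147 / 0.02204 = 31.45 h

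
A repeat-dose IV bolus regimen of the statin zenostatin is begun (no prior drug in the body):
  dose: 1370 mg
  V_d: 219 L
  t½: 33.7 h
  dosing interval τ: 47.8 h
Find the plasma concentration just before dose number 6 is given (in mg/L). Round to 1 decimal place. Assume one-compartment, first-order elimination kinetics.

C₀ per dose = Dose / Vd = 1370 / 219 = 6.256 mg/L
k = ln2 / t½ = 0.693147 / 33.7 = 0.02057 h⁻¹
Fraction remaining after one interval: r = e^(−kτ) = e^(−0.02057 × 47.8) = 0.3741
Before dose 6, 5 doses have been given (aged 1τ, 2τ, 3τ, 4τ, 5τ).
C_trough = C₀ × (r + r² + … + r^5) = C₀ × r(1−r^5)/(1−r)
        = 6.256 × 0.3741 × (1 − 0.007327) / (1 − 0.3741) = 3.712 mg/L

3.7 mg/L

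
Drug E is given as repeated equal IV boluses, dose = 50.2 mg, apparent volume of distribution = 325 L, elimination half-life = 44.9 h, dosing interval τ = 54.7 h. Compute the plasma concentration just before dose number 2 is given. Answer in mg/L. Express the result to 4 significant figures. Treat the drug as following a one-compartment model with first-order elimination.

C₀ per dose = Dose / Vd = 50.2 / 325 = 0.1545 mg/L
k = ln2 / t½ = 0.693147 / 44.9 = 0.01544 h⁻¹
Fraction remaining after one interval: r = e^(−kτ) = e^(−0.01544 × 54.7) = 0.4297
Before dose 2, 1 dose has been given (aged 1τ).
C_trough = C₀ × r = 0.1545 × 0.4297 = 0.06639 mg/L

0.06639 mg/L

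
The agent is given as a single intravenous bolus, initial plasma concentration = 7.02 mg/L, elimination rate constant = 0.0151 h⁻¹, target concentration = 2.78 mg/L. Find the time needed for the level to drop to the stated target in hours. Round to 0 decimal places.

t = ln(C₀ / C) / k = ln(7.020 / 2.78) / 0.01510
  = ln(2.525) / 0.01510 = 0.9262 / 0.01510 = 61.34 h

61 h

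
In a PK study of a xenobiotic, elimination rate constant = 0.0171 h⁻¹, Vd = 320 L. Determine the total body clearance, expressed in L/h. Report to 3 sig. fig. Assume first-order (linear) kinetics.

5.47 L/h

CL = k × Vd = 0.0171 × 320 = 5.472 L/h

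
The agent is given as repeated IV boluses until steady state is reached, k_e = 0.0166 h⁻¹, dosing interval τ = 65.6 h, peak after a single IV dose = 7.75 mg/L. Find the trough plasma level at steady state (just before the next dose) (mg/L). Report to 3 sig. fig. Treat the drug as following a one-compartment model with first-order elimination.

3.93 mg/L

e^(−kτ) = e^(−0.01660 × 65.6) = 0.3366
Accumulation ratio R = 1 / (1 − e^(−kτ)) = 1 / (1 − 0.3366) = 1.507
Steady-state trough = C₀ × R × e^(−kτ) = 7.75 × 1.507 × 0.3366 = 3.931 mg/L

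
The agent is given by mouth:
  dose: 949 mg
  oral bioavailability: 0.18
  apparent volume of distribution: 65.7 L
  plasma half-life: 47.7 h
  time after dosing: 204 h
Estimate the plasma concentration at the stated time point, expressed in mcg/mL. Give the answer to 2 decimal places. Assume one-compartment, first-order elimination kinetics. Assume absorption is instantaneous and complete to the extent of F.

Amount reaching circulation = F × Dose = 0.18 × 949.0 = 170.8 mg
C₀ = F·Dose / Vd = 170.8 / 65.7 = 2.600 mg/L
k = ln2 / t½ = 0.693147 / 47.7 = 0.01453 h⁻¹
C = C₀ · e^(−k·t) = 2.600 × e^(−0.01453 × 204)
  = 2.600 × 0.05161 = 0.1342 mg/L
(0.1342 mg/L = 0.1342 mcg/mL)

0.13 mcg/mL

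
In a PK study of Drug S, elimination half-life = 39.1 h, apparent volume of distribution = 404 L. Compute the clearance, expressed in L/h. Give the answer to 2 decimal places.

7.16 L/h

k = ln2 / t½ = 0.693147 / 39.1 = 0.01773 h⁻¹
CL = k × Vd = 0.01773 × 404 = 7.163 L/h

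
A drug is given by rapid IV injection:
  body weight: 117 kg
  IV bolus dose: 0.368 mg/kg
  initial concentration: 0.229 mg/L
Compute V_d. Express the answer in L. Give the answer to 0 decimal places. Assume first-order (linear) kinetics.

Dose = 0.368 × 117 = 43.06 mg
Vd = Dose / C₀ = 43.06 / 0.229 = 188.0 L

188 L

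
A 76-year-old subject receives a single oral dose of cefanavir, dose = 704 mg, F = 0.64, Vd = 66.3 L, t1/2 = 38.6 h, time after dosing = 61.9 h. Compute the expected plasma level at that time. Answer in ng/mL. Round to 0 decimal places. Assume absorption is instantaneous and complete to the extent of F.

2236 ng/mL

Amount reaching circulation = F × Dose = 0.64 × 704.0 = 450.6 mg
C₀ = F·Dose / Vd = 450.6 / 66.3 = 6.796 mg/L
k = ln2 / t½ = 0.693147 / 38.6 = 0.01796 h⁻¹
C = C₀ · e^(−k·t) = 6.796 × e^(−0.01796 × 61.9)
  = 6.796 × 0.3290 = 2.236 mg/L
Convert: 2.236 mg/L × 1000 = 2236 ng/mL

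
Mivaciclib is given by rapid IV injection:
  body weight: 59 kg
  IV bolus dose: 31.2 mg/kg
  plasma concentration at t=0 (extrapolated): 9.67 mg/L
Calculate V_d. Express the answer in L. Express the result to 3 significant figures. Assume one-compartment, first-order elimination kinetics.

Dose = 31.2 × 59 = 1841 mg
Vd = Dose / C₀ = 1841 / 9.67 = 190.4 L

190 L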